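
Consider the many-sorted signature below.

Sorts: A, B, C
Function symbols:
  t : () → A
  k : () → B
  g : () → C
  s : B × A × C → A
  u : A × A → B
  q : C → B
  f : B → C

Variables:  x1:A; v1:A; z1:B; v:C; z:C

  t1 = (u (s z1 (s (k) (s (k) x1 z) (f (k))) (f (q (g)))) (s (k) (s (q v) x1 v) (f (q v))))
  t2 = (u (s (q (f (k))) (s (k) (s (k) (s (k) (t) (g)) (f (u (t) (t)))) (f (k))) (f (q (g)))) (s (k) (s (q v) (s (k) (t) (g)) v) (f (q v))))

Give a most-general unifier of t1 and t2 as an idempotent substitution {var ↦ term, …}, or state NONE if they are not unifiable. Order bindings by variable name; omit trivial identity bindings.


{x1 ↦ (s (k) (t) (g)), z ↦ (f (u (t) (t))), z1 ↦ (q (f (k)))}


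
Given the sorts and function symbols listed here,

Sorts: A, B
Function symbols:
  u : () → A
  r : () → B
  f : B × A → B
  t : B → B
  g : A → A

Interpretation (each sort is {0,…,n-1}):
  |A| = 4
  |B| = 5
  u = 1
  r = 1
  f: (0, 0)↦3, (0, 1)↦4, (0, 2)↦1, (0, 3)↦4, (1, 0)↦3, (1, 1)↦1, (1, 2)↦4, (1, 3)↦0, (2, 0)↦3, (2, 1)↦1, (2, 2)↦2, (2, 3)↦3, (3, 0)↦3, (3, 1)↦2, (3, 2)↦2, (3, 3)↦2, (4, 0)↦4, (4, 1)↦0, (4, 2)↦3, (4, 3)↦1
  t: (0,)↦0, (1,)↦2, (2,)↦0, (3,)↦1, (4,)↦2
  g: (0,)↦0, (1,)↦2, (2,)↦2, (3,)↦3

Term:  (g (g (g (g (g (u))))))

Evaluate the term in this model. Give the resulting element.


  u = 1
  (g (u)) = g(1,) = 2
  (g (g (u))) = g(2,) = 2
  (g (g (g (u)))) = g(2,) = 2
  (g (g (g (g (u))))) = g(2,) = 2
  (g (g (g (g (g (u)))))) = g(2,) = 2

value = 2


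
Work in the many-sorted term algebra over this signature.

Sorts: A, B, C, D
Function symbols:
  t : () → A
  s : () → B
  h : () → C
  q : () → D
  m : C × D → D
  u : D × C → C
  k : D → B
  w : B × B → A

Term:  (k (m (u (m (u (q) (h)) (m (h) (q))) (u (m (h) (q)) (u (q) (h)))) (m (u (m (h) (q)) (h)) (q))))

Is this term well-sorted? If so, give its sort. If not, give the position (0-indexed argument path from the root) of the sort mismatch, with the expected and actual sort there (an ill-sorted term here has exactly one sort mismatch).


          (q) : D
          (h) : C
        (u (q) (h)) : C
          (h) : C
          (q) : D
        (m (h) (q)) : D
      (m (u (q) (h)) (m (h) (q))) : D
          (h) : C
          (q) : D
        (m (h) (q)) : D
          (q) : D
          (h) : C
        (u (q) (h)) : C
      (u (m (h) (q)) (u (q) (h))) : C
    (u (m (u (q) (h)) (m (h) (q))) (u (m (h) (q)) (u (q) (h)))) : C
          (h) : C
          (q) : D
        (m (h) (q)) : D
        (h) : C
      (u (m (h) (q)) (h)) : C
      (q) : D
    (m (u (m (h) (q)) (h)) (q)) : D
  (m (u (m (u (q) (h)) (m (h) (q))) (u (m (h) (q)) (u (q) (h)))) (m (u (m (h) (q)) (h)) (q))) : D
(k (m (u (m (u (q) (h)) (m (h) (q))) (u (m (h) (q)) (u (q) (h)))) (m (u (m (h) (q)) (h)) (q)))) : B

well-sorted; sort = B


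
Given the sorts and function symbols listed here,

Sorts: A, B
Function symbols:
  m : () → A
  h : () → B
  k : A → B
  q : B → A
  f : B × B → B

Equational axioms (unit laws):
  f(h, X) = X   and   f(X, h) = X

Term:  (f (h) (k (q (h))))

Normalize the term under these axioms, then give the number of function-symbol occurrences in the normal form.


1. (f (h) (k (q (h))))  →  (k (q (h)))
normal form: (k (q (h)))

size = 3


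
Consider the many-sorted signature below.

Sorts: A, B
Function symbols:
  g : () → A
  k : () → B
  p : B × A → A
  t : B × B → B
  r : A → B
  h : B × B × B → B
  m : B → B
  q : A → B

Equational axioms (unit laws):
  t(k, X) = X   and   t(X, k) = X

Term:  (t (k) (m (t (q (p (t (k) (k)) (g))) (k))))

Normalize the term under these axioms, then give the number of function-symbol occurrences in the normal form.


size = 5

1. (t (k) (m (t (q (p (t (k) (k)) (g))) (k))))  →  (m (t (q (p (t (k) (k)) (g))) (k)))
2. (m (t (q (p (t (k) (k)) (g))) (k)))  →  (m (q (p (t (k) (k)) (g))))
3. (m (q (p (t (k) (k)) (g))))  →  (m (q (p (k) (g))))
normal form: (m (q (p (k) (g))))


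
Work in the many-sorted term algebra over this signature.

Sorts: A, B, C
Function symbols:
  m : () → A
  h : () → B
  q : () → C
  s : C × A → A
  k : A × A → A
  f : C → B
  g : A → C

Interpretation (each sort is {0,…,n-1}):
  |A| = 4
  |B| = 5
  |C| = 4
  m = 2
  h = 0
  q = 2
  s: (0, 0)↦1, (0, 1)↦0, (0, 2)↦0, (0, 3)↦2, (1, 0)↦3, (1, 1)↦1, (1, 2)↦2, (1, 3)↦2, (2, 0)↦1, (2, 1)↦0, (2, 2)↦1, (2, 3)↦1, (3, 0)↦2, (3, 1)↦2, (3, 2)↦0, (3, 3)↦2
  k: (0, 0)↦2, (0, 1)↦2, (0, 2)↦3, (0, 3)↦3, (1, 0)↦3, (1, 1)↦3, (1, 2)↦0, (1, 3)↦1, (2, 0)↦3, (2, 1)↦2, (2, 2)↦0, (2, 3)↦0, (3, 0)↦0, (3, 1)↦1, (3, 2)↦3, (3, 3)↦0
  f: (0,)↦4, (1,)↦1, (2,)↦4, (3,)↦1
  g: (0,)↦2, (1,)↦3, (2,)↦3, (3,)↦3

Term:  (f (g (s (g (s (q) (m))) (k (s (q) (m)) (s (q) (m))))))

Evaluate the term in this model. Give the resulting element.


  q = 2
  m = 2
  (s (q) (m)) = s(2, 2) = 1
  (g (s (q) (m))) = g(1,) = 3
  q = 2
  m = 2
  (s (q) (m)) = s(2, 2) = 1
  q = 2
  m = 2
  (s (q) (m)) = s(2, 2) = 1
  (k (s (q) (m)) (s (q) (m))) = k(1, 1) = 3
  (s (g (s (q) (m))) (k (s (q) (m)) (s (q) (m)))) = s(3, 3) = 2
  (g (s (g (s (q) (m))) (k (s (q) (m)) (s (q) (m))))) = g(2,) = 3
  (f (g (s (g (s (q) (m))) (k (s (q) (m)) (s (q) (m)))))) = f(3,) = 1

value = 1


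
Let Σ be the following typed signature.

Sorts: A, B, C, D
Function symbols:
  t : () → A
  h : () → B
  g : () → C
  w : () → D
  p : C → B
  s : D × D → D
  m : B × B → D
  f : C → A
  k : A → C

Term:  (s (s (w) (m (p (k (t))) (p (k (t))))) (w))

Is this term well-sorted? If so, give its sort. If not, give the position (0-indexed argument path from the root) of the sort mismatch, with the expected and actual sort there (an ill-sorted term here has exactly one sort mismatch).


    (w) : D
          (t) : A
        (k (t)) : C
      (p (k (t))) : B
          (t) : A
        (k (t)) : C
      (p (k (t))) : B
    (m (p (k (t))) (p (k (t)))) : D
  (s (w) (m (p (k (t))) (p (k (t))))) : D
  (w) : D
(s (s (w) (m (p (k (t))) (p (k (t))))) (w)) : D

well-sorted; sort = D


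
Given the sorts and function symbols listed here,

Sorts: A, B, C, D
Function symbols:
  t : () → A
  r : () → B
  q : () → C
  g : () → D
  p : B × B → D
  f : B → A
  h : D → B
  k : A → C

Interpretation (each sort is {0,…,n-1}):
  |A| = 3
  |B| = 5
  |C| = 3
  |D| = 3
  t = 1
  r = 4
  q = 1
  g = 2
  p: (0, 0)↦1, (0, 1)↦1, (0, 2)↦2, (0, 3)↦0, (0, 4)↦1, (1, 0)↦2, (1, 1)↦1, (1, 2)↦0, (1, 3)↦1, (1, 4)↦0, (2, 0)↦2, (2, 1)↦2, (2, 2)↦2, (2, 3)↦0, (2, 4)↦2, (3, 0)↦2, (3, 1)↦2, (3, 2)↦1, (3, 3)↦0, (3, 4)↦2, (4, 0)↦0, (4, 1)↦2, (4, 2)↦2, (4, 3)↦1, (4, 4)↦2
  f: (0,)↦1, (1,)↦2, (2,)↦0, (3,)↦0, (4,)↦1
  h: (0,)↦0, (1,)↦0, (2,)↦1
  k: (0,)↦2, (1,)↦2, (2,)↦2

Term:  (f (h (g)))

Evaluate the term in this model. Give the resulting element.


value = 2

  g = 2
  (h (g)) = h(2,) = 1
  (f (h (g))) = f(1,) = 2


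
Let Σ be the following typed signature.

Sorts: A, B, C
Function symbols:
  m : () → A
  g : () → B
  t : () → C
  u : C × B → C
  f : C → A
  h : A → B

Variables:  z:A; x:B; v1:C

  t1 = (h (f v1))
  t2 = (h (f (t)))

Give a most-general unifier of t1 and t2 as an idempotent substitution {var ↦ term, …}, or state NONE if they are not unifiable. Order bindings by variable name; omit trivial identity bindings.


{v1 ↦ (t)}


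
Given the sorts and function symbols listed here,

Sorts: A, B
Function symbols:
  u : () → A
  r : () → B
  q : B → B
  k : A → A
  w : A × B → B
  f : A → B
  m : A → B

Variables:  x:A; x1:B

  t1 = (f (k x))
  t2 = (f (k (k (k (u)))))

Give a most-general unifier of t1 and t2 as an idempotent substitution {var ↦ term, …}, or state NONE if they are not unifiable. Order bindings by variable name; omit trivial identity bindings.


{x ↦ (k (k (u)))}


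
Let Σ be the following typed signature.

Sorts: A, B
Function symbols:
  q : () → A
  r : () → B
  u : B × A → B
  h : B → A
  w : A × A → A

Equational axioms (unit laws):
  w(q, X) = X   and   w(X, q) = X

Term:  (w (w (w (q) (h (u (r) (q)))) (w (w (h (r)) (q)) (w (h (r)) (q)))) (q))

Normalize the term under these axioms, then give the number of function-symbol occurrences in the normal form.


1. (w (w (w (q) (h (u (r) (q)))) (w (w (h (r)) (q)) (w (h (r)) (q)))) (q))  →  (w (w (q) (h (u (r) (q)))) (w (w (h (r)) (q)) (w (h (r)) (q))))
2. (w (w (q) (h (u (r) (q)))) (w (w (h (r)) (q)) (w (h (r)) (q))))  →  (w (h (u (r) (q))) (w (w (h (r)) (q)) (w (h (r)) (q))))
3. (w (h (u (r) (q))) (w (w (h (r)) (q)) (w (h (r)) (q))))  →  (w (h (u (r) (q))) (w (h (r)) (w (h (r)) (q))))
4. (w (h (u (r) (q))) (w (h (r)) (w (h (r)) (q))))  →  (w (h (u (r) (q))) (w (h (r)) (h (r))))
normal form: (w (h (u (r) (q))) (w (h (r)) (h (r))))

size = 10


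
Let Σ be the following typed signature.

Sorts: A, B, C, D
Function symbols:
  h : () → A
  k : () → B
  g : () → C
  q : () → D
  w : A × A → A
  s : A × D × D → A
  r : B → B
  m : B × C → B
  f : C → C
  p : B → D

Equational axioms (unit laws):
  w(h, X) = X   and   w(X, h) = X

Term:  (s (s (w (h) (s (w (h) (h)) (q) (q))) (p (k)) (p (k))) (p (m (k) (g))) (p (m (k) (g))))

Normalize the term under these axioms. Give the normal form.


1. (s (s (w (h) (s (w (h) (h)) (q) (q))) (p (k)) (p (k))) (p (m (k) (g))) (p (m (k) (g))))  →  (s (s (s (w (h) (h)) (q) (q)) (p (k)) (p (k))) (p (m (k) (g))) (p (m (k) (g))))
2. (s (s (s (w (h) (h)) (q) (q)) (p (k)) (p (k))) (p (m (k) (g))) (p (m (k) (g))))  →  (s (s (s (h) (q) (q)) (p (k)) (p (k))) (p (m (k) (g))) (p (m (k) (g))))

normal form = (s (s (s (h) (q) (q)) (p (k)) (p (k))) (p (m (k) (g))) (p (m (k) (g))))


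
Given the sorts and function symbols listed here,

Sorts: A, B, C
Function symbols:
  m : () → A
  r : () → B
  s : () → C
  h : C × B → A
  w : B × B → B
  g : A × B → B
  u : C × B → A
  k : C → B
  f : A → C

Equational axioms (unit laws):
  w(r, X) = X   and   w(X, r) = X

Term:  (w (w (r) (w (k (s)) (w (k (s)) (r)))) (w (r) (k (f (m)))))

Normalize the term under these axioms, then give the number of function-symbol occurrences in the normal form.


1. (w (w (r) (w (k (s)) (w (k (s)) (r)))) (w (r) (k (f (m)))))  →  (w (w (k (s)) (w (k (s)) (r))) (w (r) (k (f (m)))))
2. (w (w (k (s)) (w (k (s)) (r))) (w (r) (k (f (m)))))  →  (w (w (k (s)) (k (s))) (w (r) (k (f (m)))))
3. (w (w (k (s)) (k (s))) (w (r) (k (f (m)))))  →  (w (w (k (s)) (k (s))) (k (f (m))))
normal form: (w (w (k (s)) (k (s))) (k (f (m))))

size = 9


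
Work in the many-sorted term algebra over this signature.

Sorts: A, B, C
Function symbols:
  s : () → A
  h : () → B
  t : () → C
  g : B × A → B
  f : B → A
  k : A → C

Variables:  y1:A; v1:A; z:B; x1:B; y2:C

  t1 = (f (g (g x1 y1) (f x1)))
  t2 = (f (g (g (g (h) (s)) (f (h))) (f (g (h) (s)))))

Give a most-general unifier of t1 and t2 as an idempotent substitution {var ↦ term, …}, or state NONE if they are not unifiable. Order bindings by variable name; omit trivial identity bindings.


{x1 ↦ (g (h) (s)), y1 ↦ (f (h))}


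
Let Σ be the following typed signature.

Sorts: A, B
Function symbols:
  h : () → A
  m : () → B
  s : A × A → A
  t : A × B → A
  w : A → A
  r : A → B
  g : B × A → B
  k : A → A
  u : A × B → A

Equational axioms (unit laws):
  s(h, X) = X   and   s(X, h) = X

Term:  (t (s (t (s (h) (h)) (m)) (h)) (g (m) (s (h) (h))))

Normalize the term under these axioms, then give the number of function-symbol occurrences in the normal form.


1. (t (s (t (s (h) (h)) (m)) (h)) (g (m) (s (h) (h))))  →  (t (t (s (h) (h)) (m)) (g (m) (s (h) (h))))
2. (t (t (s (h) (h)) (m)) (g (m) (s (h) (h))))  →  (t (t (h) (m)) (g (m) (s (h) (h))))
3. (t (t (h) (m)) (g (m) (s (h) (h))))  →  (t (t (h) (m)) (g (m) (h)))
normal form: (t (t (h) (m)) (g (m) (h)))

size = 7


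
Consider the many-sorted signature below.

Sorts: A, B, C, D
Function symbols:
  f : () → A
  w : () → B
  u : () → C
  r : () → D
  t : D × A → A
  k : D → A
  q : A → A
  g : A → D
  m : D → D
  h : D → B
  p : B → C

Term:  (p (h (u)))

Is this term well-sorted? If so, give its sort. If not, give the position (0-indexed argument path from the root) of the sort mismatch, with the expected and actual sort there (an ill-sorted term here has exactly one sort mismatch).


ill-sorted at position [0, 0]: expected D, got C

    (u) : C
  (h (u)) : ✗ arg 0 at [0, 0] has sort C, expected D


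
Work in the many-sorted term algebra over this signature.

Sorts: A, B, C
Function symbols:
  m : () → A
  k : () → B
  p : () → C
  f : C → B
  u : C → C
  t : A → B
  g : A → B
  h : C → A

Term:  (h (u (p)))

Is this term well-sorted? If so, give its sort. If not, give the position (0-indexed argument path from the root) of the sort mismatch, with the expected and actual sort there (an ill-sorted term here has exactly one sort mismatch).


well-sorted; sort = A

    (p) : C
  (u (p)) : C
(h (u (p))) : A


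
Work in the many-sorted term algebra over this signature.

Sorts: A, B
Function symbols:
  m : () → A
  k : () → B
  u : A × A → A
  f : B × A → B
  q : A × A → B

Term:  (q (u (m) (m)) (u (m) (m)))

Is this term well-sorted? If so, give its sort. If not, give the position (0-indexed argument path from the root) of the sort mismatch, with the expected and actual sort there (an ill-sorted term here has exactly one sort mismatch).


well-sorted; sort = B

    (m) : A
    (m) : A
  (u (m) (m)) : A
    (m) : A
    (m) : A
  (u (m) (m)) : A
(q (u (m) (m)) (u (m) (m))) : B


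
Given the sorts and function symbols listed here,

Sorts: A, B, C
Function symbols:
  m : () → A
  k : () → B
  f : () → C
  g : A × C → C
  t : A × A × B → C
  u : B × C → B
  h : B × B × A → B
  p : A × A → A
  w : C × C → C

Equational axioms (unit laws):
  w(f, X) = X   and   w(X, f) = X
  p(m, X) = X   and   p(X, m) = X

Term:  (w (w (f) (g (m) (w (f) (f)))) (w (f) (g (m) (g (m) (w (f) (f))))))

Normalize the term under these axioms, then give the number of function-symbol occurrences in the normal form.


1. (w (w (f) (g (m) (w (f) (f)))) (w (f) (g (m) (g (m) (w (f) (f))))))  →  (w (g (m) (w (f) (f))) (w (f) (g (m) (g (m) (w (f) (f))))))
2. (w (g (m) (w (f) (f))) (w (f) (g (m) (g (m) (w (f) (f))))))  →  (w (g (m) (f)) (w (f) (g (m) (g (m) (w (f) (f))))))
3. (w (g (m) (f)) (w (f) (g (m) (g (m) (w (f) (f))))))  →  (w (g (m) (f)) (g (m) (g (m) (w (f) (f)))))
4. (w (g (m) (f)) (g (m) (g (m) (w (f) (f)))))  →  (w (g (m) (f)) (g (m) (g (m) (f))))
normal form: (w (g (m) (f)) (g (m) (g (m) (f))))

size = 9


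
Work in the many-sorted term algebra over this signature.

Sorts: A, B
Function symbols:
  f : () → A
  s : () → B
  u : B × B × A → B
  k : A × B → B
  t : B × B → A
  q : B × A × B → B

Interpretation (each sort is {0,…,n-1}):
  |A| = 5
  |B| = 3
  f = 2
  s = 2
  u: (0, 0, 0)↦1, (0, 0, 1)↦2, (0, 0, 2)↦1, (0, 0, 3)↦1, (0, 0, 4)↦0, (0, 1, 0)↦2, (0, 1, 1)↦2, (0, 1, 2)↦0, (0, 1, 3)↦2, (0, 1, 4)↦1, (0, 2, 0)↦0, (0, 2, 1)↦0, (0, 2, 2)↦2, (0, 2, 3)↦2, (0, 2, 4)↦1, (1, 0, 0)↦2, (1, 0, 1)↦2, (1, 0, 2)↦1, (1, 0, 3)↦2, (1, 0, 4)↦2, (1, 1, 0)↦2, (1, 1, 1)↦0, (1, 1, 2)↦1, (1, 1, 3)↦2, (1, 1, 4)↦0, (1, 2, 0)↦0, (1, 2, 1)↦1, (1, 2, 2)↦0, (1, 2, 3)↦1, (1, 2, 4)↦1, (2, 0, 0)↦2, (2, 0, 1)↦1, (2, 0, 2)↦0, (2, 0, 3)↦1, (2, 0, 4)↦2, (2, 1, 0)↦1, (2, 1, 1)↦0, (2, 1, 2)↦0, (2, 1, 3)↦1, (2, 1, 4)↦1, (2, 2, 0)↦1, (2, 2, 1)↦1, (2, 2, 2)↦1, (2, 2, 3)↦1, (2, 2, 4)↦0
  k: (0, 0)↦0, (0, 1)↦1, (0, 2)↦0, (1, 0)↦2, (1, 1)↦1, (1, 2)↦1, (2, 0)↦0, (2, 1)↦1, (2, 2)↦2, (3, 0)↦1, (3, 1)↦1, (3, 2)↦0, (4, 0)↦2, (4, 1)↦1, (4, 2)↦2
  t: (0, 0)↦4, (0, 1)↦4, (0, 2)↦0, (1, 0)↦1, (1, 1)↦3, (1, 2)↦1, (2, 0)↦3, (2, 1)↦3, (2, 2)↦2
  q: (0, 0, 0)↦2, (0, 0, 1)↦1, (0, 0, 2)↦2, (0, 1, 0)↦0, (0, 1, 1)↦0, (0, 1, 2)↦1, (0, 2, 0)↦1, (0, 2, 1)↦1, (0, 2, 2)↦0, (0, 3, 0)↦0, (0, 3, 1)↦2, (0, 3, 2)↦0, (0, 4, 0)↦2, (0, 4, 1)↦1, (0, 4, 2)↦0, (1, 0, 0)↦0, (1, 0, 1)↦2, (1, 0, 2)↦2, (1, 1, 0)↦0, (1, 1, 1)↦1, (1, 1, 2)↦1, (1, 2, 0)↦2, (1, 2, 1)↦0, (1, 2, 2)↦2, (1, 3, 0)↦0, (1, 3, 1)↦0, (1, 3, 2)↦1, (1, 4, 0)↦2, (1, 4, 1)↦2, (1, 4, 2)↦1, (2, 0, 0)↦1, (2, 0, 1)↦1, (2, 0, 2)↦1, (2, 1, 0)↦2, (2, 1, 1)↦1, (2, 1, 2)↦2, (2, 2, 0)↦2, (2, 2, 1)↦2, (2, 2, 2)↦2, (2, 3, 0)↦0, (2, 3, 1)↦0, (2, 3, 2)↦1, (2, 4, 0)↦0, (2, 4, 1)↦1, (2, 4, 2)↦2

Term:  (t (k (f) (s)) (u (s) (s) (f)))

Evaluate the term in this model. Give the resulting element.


  f = 2
  s = 2
  (k (f) (s)) = k(2, 2) = 2
  s = 2
  s = 2
  f = 2
  (u (s) (s) (f)) = u(2, 2, 2) = 1
  (t (k (f) (s)) (u (s) (s) (f))) = t(2, 1) = 3

value = 3


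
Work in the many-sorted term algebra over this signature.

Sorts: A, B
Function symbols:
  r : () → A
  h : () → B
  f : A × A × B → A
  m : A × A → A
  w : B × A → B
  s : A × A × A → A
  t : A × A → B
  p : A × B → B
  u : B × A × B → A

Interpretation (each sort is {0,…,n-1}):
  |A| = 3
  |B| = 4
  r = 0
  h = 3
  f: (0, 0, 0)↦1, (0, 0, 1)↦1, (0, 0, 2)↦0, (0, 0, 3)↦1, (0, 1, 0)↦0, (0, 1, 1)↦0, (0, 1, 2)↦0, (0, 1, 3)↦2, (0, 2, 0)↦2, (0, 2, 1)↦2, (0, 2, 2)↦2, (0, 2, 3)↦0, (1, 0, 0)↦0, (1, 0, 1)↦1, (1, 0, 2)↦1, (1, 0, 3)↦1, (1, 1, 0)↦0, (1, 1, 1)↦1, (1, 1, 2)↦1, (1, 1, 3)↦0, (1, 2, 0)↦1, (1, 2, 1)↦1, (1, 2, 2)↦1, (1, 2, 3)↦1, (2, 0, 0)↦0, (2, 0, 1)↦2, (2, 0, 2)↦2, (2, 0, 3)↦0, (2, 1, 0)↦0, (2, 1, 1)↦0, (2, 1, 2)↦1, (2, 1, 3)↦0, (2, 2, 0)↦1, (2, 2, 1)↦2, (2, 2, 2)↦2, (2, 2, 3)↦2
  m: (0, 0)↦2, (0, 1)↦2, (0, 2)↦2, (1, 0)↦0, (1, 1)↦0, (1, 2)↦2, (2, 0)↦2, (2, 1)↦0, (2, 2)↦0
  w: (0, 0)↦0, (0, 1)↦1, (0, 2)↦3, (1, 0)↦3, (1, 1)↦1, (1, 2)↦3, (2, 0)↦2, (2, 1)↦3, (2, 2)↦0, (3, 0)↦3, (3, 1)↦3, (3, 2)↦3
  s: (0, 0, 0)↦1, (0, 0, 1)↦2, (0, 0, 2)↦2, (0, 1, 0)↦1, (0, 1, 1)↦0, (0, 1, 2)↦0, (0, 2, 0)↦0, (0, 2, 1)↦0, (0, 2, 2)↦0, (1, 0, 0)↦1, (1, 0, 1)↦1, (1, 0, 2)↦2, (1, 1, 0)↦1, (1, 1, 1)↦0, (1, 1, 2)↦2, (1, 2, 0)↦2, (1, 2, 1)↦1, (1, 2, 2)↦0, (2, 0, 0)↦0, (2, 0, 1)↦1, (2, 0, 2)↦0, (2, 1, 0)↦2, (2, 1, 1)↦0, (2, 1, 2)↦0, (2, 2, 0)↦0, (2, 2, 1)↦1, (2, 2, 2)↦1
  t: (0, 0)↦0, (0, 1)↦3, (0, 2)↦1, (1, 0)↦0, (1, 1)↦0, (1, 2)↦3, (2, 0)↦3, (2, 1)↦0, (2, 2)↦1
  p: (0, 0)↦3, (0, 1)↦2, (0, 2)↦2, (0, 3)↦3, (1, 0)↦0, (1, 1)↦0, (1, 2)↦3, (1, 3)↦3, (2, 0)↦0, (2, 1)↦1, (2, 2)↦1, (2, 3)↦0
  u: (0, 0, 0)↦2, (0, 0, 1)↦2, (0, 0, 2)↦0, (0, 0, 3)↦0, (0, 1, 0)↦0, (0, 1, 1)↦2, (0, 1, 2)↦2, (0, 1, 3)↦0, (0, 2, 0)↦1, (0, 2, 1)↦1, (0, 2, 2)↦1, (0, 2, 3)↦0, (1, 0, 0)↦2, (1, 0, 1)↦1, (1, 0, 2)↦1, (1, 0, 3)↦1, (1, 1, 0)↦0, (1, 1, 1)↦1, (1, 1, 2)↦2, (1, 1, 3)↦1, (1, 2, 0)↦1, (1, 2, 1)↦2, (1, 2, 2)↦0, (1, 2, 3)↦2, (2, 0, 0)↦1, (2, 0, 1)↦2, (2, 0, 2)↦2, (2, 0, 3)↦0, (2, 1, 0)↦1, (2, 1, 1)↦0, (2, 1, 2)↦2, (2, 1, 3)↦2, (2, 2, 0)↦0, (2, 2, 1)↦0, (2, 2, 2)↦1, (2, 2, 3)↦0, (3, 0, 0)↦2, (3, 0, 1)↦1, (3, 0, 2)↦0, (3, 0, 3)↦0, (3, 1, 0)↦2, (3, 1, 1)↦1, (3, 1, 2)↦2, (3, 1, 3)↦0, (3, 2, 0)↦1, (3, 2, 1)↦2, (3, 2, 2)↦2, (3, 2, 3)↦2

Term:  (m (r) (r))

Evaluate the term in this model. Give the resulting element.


value = 2

  r = 0
  r = 0
  (m (r) (r)) = m(0, 0) = 2


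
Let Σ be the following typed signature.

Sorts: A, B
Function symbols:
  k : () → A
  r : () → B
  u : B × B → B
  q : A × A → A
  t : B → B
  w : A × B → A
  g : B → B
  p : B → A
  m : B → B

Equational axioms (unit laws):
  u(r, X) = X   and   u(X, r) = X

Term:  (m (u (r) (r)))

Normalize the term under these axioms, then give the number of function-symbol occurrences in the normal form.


1. (m (u (r) (r)))  →  (m (r))
normal form: (m (r))

size = 2


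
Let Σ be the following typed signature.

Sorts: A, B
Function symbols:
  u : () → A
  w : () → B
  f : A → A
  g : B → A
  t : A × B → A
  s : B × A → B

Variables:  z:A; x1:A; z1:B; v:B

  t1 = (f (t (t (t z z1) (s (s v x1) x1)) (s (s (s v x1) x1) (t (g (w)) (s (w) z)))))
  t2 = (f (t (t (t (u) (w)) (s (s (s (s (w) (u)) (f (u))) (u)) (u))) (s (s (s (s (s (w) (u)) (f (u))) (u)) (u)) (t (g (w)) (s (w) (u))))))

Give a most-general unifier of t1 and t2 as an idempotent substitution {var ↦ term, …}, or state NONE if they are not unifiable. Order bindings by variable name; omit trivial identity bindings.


{v ↦ (s (s (w) (u)) (f (u))), x1 ↦ (u), z ↦ (u), z1 ↦ (w)}


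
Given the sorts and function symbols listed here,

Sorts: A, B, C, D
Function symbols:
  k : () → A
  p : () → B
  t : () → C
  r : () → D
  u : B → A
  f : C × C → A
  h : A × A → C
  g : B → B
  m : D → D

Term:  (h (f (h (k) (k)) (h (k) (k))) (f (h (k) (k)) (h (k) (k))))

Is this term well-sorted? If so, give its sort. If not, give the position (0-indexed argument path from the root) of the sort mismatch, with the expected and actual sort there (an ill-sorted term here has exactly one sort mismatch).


      (k) : A
      (k) : A
    (h (k) (k)) : C
      (k) : A
      (k) : A
    (h (k) (k)) : C
  (f (h (k) (k)) (h (k) (k))) : A
      (k) : A
      (k) : A
    (h (k) (k)) : C
      (k) : A
      (k) : A
    (h (k) (k)) : C
  (f (h (k) (k)) (h (k) (k))) : A
(h (f (h (k) (k)) (h (k) (k))) (f (h (k) (k)) (h (k) (k)))) : C

well-sorted; sort = C


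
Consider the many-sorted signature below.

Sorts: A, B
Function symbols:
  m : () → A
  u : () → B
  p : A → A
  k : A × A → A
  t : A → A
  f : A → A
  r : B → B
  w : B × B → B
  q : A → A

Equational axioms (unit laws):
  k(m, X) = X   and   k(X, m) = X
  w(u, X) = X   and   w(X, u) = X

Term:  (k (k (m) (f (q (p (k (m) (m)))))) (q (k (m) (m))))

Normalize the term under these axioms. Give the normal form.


1. (k (k (m) (f (q (p (k (m) (m)))))) (q (k (m) (m))))  →  (k (f (q (p (k (m) (m))))) (q (k (m) (m))))
2. (k (f (q (p (k (m) (m))))) (q (k (m) (m))))  →  (k (f (q (p (m)))) (q (k (m) (m))))
3. (k (f (q (p (m)))) (q (k (m) (m))))  →  (k (f (q (p (m)))) (q (m)))

normal form = (k (f (q (p (m)))) (q (m)))


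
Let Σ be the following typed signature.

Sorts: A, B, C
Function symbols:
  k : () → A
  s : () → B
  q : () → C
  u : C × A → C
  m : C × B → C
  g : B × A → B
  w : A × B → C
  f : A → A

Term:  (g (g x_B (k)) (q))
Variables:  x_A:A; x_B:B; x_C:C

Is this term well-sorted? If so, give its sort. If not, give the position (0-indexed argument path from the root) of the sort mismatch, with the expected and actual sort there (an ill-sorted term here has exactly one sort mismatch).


ill-sorted at position [1]: expected A, got C

    x_B : B
    (k) : A
  (g x_B (k)) : B
  (q) : C
(g (g x_B (k)) (q)) : ✗ arg 1 at [1] has sort C, expected A


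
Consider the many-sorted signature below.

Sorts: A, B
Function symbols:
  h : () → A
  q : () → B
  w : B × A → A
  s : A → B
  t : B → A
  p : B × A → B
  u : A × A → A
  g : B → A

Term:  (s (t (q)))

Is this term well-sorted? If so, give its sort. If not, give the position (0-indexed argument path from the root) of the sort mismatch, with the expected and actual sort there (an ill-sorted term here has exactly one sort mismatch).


    (q) : B
  (t (q)) : A
(s (t (q))) : B

well-sorted; sort = B


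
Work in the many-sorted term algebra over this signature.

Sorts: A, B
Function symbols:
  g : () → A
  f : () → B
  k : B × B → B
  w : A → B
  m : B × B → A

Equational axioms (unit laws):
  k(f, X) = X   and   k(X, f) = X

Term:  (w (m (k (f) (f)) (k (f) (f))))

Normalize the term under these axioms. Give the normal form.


1. (w (m (k (f) (f)) (k (f) (f))))  →  (w (m (f) (k (f) (f))))
2. (w (m (f) (k (f) (f))))  →  (w (m (f) (f)))

normal form = (w (m (f) (f)))


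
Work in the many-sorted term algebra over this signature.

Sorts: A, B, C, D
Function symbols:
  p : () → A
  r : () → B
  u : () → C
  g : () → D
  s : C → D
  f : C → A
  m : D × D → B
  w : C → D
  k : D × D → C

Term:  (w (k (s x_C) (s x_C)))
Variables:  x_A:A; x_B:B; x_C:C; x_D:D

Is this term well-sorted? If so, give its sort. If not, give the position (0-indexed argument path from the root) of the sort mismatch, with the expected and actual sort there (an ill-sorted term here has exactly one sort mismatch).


well-sorted; sort = D

      x_C : C
    (s x_C) : D
      x_C : C
    (s x_C) : D
  (k (s x_C) (s x_C)) : C
(w (k (s x_C) (s x_C))) : D


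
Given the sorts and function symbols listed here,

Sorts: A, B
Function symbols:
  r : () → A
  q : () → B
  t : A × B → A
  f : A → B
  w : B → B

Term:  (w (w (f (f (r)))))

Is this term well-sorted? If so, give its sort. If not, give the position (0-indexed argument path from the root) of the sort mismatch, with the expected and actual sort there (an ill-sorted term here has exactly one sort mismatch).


ill-sorted at position [0, 0, 0]: expected A, got B

        (r) : A
      (f (r)) : B
    (f (f (r))) : ✗ arg 0 at [0, 0, 0] has sort B, expected A


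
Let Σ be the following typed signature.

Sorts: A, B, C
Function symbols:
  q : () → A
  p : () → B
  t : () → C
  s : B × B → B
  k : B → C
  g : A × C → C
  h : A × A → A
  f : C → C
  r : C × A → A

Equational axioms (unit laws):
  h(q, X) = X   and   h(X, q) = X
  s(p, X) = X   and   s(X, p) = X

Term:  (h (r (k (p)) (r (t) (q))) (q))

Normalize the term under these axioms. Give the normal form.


1. (h (r (k (p)) (r (t) (q))) (q))  →  (r (k (p)) (r (t) (q)))

normal form = (r (k (p)) (r (t) (q)))


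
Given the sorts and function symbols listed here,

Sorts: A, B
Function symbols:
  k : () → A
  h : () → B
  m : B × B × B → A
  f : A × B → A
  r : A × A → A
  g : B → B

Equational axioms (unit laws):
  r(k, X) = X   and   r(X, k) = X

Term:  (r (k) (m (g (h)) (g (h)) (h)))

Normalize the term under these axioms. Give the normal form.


normal form = (m (g (h)) (g (h)) (h))

1. (r (k) (m (g (h)) (g (h)) (h)))  →  (m (g (h)) (g (h)) (h))


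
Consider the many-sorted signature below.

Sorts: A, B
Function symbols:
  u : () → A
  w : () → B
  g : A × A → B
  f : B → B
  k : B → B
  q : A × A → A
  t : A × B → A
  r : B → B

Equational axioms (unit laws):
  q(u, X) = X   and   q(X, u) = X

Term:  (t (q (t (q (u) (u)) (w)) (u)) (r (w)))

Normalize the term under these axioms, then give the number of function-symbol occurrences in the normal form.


1. (t (q (t (q (u) (u)) (w)) (u)) (r (w)))  →  (t (t (q (u) (u)) (w)) (r (w)))
2. (t (t (q (u) (u)) (w)) (r (w)))  →  (t (t (u) (w)) (r (w)))
normal form: (t (t (u) (w)) (r (w)))

size = 6


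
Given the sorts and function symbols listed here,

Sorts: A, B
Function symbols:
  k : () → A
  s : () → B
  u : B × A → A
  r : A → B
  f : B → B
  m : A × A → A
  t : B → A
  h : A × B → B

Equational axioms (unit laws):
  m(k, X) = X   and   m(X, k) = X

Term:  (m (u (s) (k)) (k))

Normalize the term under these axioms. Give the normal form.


normal form = (u (s) (k))

1. (m (u (s) (k)) (k))  →  (u (s) (k))


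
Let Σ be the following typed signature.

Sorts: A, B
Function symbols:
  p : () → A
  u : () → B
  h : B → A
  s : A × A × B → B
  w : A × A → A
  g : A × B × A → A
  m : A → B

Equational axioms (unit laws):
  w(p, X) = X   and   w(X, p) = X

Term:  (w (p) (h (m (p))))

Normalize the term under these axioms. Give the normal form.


normal form = (h (m (p)))

1. (w (p) (h (m (p))))  →  (h (m (p)))


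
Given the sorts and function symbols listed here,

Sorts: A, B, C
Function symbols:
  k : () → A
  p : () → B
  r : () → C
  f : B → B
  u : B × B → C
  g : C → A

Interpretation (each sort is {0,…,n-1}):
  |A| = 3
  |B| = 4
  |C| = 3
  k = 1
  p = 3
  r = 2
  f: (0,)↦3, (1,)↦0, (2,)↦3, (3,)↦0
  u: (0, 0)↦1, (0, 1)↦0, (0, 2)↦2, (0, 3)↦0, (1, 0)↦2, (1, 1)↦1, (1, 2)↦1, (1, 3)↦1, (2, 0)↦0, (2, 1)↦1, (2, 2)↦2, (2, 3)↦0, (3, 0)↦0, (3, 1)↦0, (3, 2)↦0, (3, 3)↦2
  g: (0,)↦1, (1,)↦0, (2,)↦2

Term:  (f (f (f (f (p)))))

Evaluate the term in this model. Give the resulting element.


value = 3

  p = 3
  (f (p)) = f(3,) = 0
  (f (f (p))) = f(0,) = 3
  (f (f (f (p)))) = f(3,) = 0
  (f (f (f (f (p))))) = f(0,) = 3


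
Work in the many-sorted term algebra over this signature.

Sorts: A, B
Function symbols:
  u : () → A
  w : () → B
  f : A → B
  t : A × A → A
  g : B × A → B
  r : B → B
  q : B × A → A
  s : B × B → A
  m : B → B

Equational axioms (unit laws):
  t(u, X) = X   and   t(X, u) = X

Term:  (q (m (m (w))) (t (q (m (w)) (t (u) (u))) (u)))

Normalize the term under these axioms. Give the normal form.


1. (q (m (m (w))) (t (q (m (w)) (t (u) (u))) (u)))  →  (q (m (m (w))) (q (m (w)) (t (u) (u))))
2. (q (m (m (w))) (q (m (w)) (t (u) (u))))  →  (q (m (m (w))) (q (m (w)) (u)))

normal form = (q (m (m (w))) (q (m (w)) (u)))


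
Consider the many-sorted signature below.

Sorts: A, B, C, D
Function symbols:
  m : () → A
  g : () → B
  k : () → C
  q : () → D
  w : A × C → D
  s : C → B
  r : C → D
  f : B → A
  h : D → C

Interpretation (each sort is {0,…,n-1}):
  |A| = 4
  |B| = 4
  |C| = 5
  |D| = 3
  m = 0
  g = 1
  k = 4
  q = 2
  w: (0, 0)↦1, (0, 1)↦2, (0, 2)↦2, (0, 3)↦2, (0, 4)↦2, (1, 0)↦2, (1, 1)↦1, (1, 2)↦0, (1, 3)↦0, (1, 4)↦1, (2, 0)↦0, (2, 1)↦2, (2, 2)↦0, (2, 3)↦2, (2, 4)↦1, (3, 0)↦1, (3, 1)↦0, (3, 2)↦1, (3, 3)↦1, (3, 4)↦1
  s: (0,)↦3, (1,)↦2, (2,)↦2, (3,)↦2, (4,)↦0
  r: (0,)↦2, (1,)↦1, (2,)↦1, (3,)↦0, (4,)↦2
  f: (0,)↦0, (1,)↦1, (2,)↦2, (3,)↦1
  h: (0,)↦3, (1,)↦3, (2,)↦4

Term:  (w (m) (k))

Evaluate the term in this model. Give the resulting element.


  m = 0
  k = 4
  (w (m) (k)) = w(0, 4) = 2

value = 2


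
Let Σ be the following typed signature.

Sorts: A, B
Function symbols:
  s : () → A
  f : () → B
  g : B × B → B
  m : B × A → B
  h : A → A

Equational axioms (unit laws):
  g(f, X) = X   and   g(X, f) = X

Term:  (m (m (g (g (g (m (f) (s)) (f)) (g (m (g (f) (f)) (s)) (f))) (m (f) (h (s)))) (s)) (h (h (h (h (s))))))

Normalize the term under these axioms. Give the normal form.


normal form = (m (m (g (g (m (f) (s)) (m (f) (s))) (m (f) (h (s)))) (s)) (h (h (h (h (s))))))

1. (m (m (g (g (g (m (f) (s)) (f)) (g (m (g (f) (f)) (s)) (f))) (m (f) (h (s)))) (s)) (h (h (h (h (s))))))  →  (m (m (g (g (m (f) (s)) (g (m (g (f) (f)) (s)) (f))) (m (f) (h (s)))) (s)) (h (h (h (h (s))))))
2. (m (m (g (g (m (f) (s)) (g (m (g (f) (f)) (s)) (f))) (m (f) (h (s)))) (s)) (h (h (h (h (s))))))  →  (m (m (g (g (m (f) (s)) (m (g (f) (f)) (s))) (m (f) (h (s)))) (s)) (h (h (h (h (s))))))
3. (m (m (g (g (m (f) (s)) (m (g (f) (f)) (s))) (m (f) (h (s)))) (s)) (h (h (h (h (s))))))  →  (m (m (g (g (m (f) (s)) (m (f) (s))) (m (f) (h (s)))) (s)) (h (h (h (h (s))))))


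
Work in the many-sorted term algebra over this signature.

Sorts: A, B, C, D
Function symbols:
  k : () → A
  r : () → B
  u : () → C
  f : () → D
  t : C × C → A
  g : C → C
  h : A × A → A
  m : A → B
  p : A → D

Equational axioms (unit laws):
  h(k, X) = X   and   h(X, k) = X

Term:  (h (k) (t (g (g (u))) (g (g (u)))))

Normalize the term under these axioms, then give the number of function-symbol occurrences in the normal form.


1. (h (k) (t (g (g (u))) (g (g (u)))))  →  (t (g (g (u))) (g (g (u))))
normal form: (t (g (g (u))) (g (g (u))))

size = 7


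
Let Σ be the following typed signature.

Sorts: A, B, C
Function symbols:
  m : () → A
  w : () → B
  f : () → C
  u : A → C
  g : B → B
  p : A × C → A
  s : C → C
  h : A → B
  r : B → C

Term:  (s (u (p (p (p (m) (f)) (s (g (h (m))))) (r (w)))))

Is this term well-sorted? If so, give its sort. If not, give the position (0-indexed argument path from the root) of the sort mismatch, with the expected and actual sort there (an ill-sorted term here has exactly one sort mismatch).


ill-sorted at position [0, 0, 0, 1, 0]: expected C, got B

          (m) : A
          (f) : C
        (p (m) (f)) : A
              (m) : A
            (h (m)) : B
          (g (h (m))) : B
        (s (g (h (m)))) : ✗ arg 0 at [0, 0, 0, 1, 0] has sort B, expected C
        (w) : B
      (r (w)) : C


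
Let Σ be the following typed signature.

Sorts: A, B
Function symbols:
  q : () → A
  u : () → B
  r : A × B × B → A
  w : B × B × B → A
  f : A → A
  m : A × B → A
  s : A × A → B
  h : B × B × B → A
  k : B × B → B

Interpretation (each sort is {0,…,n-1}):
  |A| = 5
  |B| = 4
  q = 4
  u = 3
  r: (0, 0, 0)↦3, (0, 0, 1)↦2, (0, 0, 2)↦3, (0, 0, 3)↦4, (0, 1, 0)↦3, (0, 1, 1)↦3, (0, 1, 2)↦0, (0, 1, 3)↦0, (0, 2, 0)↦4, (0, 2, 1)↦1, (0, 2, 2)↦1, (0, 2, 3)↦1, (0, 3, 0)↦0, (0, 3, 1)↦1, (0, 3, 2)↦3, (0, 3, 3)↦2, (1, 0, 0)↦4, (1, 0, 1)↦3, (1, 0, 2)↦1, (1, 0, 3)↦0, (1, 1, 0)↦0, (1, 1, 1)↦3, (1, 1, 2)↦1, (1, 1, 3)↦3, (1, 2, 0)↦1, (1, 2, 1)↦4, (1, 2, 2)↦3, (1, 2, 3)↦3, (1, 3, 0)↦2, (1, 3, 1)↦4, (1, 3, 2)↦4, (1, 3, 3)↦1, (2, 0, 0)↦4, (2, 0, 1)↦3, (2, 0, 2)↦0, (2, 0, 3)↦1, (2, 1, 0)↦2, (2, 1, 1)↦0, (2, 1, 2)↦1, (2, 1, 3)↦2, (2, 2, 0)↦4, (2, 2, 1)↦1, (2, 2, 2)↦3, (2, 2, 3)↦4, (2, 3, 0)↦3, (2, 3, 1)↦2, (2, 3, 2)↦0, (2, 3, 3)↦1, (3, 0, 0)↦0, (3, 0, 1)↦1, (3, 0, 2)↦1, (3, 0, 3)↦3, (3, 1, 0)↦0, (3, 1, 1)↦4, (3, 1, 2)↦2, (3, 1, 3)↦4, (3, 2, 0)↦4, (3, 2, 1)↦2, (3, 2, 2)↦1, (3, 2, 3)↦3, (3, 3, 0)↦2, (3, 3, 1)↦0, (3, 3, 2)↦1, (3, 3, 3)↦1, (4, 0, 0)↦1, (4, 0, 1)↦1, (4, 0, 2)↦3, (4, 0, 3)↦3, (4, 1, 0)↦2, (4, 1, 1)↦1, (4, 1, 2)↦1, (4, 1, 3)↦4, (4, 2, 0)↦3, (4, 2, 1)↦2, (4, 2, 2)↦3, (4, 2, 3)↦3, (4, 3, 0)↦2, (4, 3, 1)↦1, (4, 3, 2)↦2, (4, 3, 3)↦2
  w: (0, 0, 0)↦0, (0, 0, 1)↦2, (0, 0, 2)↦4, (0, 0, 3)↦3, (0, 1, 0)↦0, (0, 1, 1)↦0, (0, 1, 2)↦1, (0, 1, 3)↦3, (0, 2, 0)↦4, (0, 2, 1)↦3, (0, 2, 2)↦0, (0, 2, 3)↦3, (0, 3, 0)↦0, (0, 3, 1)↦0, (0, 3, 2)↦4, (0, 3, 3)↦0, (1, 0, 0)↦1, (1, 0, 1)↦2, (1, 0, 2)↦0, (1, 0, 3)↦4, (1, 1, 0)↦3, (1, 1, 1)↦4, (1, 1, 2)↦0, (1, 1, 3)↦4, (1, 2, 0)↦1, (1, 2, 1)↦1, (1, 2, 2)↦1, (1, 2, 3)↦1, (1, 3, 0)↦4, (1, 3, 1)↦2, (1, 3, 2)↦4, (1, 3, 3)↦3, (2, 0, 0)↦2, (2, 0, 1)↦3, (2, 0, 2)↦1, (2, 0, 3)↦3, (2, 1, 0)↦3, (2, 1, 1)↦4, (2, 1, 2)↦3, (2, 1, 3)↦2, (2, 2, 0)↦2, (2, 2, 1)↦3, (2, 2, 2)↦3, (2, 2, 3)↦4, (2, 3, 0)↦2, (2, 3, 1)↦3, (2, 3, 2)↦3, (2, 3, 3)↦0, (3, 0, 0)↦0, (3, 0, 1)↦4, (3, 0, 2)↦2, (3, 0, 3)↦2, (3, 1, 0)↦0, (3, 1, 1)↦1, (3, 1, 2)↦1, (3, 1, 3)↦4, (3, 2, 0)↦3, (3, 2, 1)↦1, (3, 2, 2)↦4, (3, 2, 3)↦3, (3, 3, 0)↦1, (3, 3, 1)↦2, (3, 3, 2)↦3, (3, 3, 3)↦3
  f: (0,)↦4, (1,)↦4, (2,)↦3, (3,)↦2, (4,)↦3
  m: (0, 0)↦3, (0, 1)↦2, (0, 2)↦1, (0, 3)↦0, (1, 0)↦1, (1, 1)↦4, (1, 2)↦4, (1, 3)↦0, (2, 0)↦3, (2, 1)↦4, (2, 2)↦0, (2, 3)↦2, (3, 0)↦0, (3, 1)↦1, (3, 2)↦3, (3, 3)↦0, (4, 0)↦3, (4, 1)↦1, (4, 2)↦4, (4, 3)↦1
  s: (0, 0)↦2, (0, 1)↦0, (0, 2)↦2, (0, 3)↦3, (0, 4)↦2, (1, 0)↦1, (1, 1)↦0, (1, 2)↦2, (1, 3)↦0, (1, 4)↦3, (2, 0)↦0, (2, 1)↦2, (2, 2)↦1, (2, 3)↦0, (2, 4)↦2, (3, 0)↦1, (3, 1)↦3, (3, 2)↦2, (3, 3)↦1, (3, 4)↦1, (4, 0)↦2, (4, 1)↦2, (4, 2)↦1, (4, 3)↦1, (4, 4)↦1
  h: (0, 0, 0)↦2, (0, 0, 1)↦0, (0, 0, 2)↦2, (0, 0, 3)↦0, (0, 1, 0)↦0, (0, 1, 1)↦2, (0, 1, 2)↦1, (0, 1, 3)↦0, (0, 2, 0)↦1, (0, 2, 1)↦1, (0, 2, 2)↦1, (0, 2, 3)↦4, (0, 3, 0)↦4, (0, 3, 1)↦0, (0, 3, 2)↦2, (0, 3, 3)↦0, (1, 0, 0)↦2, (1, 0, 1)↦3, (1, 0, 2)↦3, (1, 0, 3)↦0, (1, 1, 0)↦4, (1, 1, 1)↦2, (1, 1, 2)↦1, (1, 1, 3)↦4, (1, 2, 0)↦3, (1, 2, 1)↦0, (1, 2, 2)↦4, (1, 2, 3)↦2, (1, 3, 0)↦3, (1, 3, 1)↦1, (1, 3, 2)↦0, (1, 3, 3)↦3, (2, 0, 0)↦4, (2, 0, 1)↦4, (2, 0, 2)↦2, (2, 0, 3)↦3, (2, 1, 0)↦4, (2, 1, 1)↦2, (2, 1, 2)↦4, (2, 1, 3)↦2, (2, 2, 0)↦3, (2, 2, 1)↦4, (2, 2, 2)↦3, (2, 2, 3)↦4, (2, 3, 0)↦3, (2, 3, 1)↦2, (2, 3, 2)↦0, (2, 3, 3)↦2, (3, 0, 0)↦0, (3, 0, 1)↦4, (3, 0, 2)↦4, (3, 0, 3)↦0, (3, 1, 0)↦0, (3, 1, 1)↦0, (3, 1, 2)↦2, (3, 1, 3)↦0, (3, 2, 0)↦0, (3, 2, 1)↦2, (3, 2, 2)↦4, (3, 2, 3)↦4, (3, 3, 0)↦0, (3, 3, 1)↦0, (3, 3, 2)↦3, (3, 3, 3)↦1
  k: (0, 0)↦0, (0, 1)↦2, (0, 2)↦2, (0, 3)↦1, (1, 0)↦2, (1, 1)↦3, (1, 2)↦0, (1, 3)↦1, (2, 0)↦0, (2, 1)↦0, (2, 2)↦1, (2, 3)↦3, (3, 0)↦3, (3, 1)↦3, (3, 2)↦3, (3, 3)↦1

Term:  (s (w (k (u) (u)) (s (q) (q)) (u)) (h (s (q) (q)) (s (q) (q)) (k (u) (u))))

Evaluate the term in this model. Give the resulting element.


value = 1

  u = 3
  u = 3
  (k (u) (u)) = k(3, 3) = 1
  q = 4
  q = 4
  (s (q) (q)) = s(4, 4) = 1
  u = 3
  (w (k (u) (u)) (s (q) (q)) (u)) = w(1, 1, 3) = 4
  q = 4
  q = 4
  (s (q) (q)) = s(4, 4) = 1
  q = 4
  q = 4
  (s (q) (q)) = s(4, 4) = 1
  u = 3
  u = 3
  (k (u) (u)) = k(3, 3) = 1
  (h (s (q) (q)) (s (q) (q)) (k (u) (u))) = h(1, 1, 1) = 2
  (s (w (k (u) (u)) (s (q) (q)) (u)) (h (s (q) (q)) (s (q) (q)) (k (u) (u)))) = s(4, 2) = 1


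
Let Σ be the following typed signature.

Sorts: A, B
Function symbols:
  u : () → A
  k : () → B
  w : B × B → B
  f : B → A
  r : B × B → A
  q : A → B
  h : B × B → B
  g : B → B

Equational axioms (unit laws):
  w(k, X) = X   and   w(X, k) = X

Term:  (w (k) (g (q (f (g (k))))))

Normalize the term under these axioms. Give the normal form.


normal form = (g (q (f (g (k)))))

1. (w (k) (g (q (f (g (k))))))  →  (g (q (f (g (k)))))


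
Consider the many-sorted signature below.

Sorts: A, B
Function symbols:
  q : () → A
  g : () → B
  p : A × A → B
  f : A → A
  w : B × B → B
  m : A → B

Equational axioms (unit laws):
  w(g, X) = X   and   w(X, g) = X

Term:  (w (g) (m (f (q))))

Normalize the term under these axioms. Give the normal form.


normal form = (m (f (q)))

1. (w (g) (m (f (q))))  →  (m (f (q)))


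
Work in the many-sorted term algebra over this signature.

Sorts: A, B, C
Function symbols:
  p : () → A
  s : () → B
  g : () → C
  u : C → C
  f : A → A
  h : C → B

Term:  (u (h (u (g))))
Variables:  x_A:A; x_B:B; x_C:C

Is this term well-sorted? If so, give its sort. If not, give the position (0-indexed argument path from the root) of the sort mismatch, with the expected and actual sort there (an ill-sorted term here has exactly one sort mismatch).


ill-sorted at position [0]: expected C, got B

      (g) : C
    (u (g)) : C
  (h (u (g))) : B
(u (h (u (g)))) : ✗ arg 0 at [0] has sort B, expected C


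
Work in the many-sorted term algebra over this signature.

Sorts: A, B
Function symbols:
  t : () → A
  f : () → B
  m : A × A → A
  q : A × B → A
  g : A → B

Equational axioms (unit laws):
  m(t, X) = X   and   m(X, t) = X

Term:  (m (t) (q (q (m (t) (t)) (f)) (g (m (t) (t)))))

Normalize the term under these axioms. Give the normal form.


normal form = (q (q (t) (f)) (g (t)))

1. (m (t) (q (q (m (t) (t)) (f)) (g (m (t) (t)))))  →  (q (q (m (t) (t)) (f)) (g (m (t) (t))))
2. (q (q (m (t) (t)) (f)) (g (m (t) (t))))  →  (q (q (t) (f)) (g (m (t) (t))))
3. (q (q (t) (f)) (g (m (t) (t))))  →  (q (q (t) (f)) (g (t)))


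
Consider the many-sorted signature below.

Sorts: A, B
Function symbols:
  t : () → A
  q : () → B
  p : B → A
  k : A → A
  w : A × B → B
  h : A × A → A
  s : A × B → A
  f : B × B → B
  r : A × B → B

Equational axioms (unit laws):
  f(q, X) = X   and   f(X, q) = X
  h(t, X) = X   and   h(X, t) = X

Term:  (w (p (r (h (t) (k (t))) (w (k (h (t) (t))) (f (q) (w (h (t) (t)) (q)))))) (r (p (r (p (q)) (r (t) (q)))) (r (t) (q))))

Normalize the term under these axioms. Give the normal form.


1. (w (p (r (h (t) (k (t))) (w (k (h (t) (t))) (f (q) (w (h (t) (t)) (q)))))) (r (p (r (p (q)) (r (t) (q)))) (r (t) (q))))  →  (w (p (r (k (t)) (w (k (h (t) (t))) (f (q) (w (h (t) (t)) (q)))))) (r (p (r (p (q)) (r (t) (q)))) (r (t) (q))))
2. (w (p (r (k (t)) (w (k (h (t) (t))) (f (q) (w (h (t) (t)) (q)))))) (r (p (r (p (q)) (r (t) (q)))) (r (t) (q))))  →  (w (p (r (k (t)) (w (k (t)) (f (q) (w (h (t) (t)) (q)))))) (r (p (r (p (q)) (r (t) (q)))) (r (t) (q))))
3. (w (p (r (k (t)) (w (k (t)) (f (q) (w (h (t) (t)) (q)))))) (r (p (r (p (q)) (r (t) (q)))) (r (t) (q))))  →  (w (p (r (k (t)) (w (k (t)) (w (h (t) (t)) (q))))) (r (p (r (p (q)) (r (t) (q)))) (r (t) (q))))
4. (w (p (r (k (t)) (w (k (t)) (w (h (t) (t)) (q))))) (r (p (r (p (q)) (r (t) (q)))) (r (t) (q))))  →  (w (p (r (k (t)) (w (k (t)) (w (t) (q))))) (r (p (r (p (q)) (r (t) (q)))) (r (t) (q))))

normal form = (w (p (r (k (t)) (w (k (t)) (w (t) (q))))) (r (p (r (p (q)) (r (t) (q)))) (r (t) (q))))
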